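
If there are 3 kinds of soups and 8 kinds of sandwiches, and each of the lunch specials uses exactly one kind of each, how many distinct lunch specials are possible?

By the multiplication principle: 3 x 8.

Final answer: 24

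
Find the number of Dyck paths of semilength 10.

Total monotonic paths to (10,10): C(20,10) = 184756.
By the reflection principle, paths that go above the diagonal number C(20,11) = 167960.
Valid Dyck paths: 184756 - 167960.
(Equivalently, C_{10} = C(20,10)/11 = 184756/11.)

Final answer: C_{10} = 16796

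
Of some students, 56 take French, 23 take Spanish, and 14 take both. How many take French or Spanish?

|A union B| = |A| + |B| - |A intersect B| = 56 + 23 - 14.

Final answer: 65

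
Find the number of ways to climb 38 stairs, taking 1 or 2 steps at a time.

Let f(n) count the ways. The last step is size 1 or 2, so f(n) = f(n-1) + f(n-2) with f(1)=1, f(2)=2.
Computing successive values: f(1)=1, f(2)=2, f(3)=3, f(4)=5, f(5)=8, f(6)=13, f(7)=21, f(8)=34, f(9)=55, f(10)=89, f(11)=144, f(12)=233, f(13)=377, f(14)=610, f(15)=987, f(16)=1597, f(17)=2584, f(18)=4181, f(19)=6765, f(20)=10946, f(21)=17711, f(22)=28657, f(23)=46368, f(24)=75025, f(25)=121393, f(26)=196418, f(27)=317811, f(28)=514229, f(29)=832040, f(30)=1346269, f(31)=2178309, f(32)=3524578, f(33)=5702887, f(34)=9227465, f(35)=14930352, f(36)=24157817, f(37)=39088169, f(38)=63245986.

Final answer: 63245986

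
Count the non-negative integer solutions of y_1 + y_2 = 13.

Stars and bars with 13 stars and 1 bars:
C(13+2-1, 2-1) = C(14,1).

Final answer: C(14,1) = 14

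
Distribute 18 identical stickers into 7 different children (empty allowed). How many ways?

Stars and bars: C(n+k-1, k-1) = C(24,6).

Final answer: C(24,6) = 134596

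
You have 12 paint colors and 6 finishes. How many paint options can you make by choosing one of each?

By the multiplication principle: 12 x 6.

Final answer: 72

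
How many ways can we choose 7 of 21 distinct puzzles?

C(21,7) = 21!/(7! x 14!).

Final answer: \binom{21}{7} = 116280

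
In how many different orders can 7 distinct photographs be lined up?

The number of ways to arrange 7 distinct objects is 7!.

Final answer: 7! = 5040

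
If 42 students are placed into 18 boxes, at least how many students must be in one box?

By the pigeonhole principle: ceiling(42/18).

Final answer: 3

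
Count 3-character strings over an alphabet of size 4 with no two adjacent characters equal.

Let g(n) count such strings. g(1) = 4, and each valid string of length n-1 extends in 3 ways (any symbol but the last), so g(n) = 3 g(n-1).
Total: g(3) = 4 x 3^2.

Final answer: 4 x 3^{2} = 36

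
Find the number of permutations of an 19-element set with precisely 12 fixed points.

Choose which 12 elements are fixed: C(19,12) = 50388.
Derange the remaining 7 using D(j) = (j-1)(D(j-1) + D(j-2)), D(0)=1, D(1)=0: D(2)=1, D(3)=2, D(4)=9, D(5)=44, D(6)=265, D(7)=1854.
Total: 50388 x 1854.

Final answer: C(19,12) D(7) = 93419352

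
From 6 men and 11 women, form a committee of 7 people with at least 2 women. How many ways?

Sum over valid woman counts:
C(11,2)C(6,5) = 330
C(11,3)C(6,4) = 2475
C(11,4)C(6,3) = 6600
C(11,5)C(6,2) = 6930
C(11,6)C(6,1) = 2772
C(11,7)C(6,0) = 330
Total: 330 + 2475 + 6600 + 6930 + 2772 + 330.

Final answer: 19437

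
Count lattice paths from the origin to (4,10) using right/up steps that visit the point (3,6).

Paths (0,0)->(3,6): C(9,6) = 84.
Paths (3,6)->(4,10): C(5,4) = 5.
By multiplication principle: 84 x 5.

Final answer: 420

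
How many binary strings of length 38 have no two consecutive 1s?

A valid string ends in 0 (append to any length-(n-1) valid string) or in 01 (append to any length-(n-2) valid string), so a(n) = a(n-1) + a(n-2) with a(1)=2, a(2)=3.
Computing successive values: a(1)=2, a(2)=3, a(3)=5, a(4)=8, a(5)=13, a(6)=21, a(7)=34, a(8)=55, a(9)=89, a(10)=144, a(11)=233, a(12)=377, a(13)=610, a(14)=987, a(15)=1597, a(16)=2584, a(17)=4181, a(18)=6765, a(19)=10946, a(20)=17711, a(21)=28657, a(22)=46368, a(23)=75025, a(24)=121393, a(25)=196418, a(26)=317811, a(27)=514229, a(28)=832040, a(29)=1346269, a(30)=2178309, a(31)=3524578, a(32)=5702887, a(33)=9227465, a(34)=14930352, a(35)=24157817, a(36)=39088169, a(37)=63245986, a(38)=102334155.

Final answer: 102334155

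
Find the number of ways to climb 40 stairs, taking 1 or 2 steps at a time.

Let f(n) count the ways. The last step is size 1 or 2, so f(n) = f(n-1) + f(n-2) with f(1)=1, f(2)=2.
Computing successive values: f(1)=1, f(2)=2, f(3)=3, f(4)=5, f(5)=8, f(6)=13, f(7)=21, f(8)=34, f(9)=55, f(10)=89, f(11)=144, f(12)=233, f(13)=377, f(14)=610, f(15)=987, f(16)=1597, f(17)=2584, f(18)=4181, f(19)=6765, f(20)=10946, f(21)=17711, f(22)=28657, f(23)=46368, f(24)=75025, f(25)=121393, f(26)=196418, f(27)=317811, f(28)=514229, f(29)=832040, f(30)=1346269, f(31)=2178309, f(32)=3524578, f(33)=5702887, f(34)=9227465, f(35)=14930352, f(36)=24157817, f(37)=39088169, f(38)=63245986, f(39)=102334155, f(40)=165580141.

Final answer: 165580141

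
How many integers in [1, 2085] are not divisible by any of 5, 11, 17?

|div by 5|=417, |div by 11|=189, |div by 17|=122.
|div by 5&11|=37, |div by 5&17|=24, |div by 11&17|=11, |div by all|=2.
By inclusion-exclusion, divisible by at least one: 417+189+122-37-24-11+2 = 658.
Not divisible by any: 2085 - 658.

Final answer: 1427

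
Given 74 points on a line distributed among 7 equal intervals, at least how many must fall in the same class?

By pigeonhole with 74 objects and 7 categories: ceiling(74/7).

Final answer: 11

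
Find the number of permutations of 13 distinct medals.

The number of ways to arrange 13 distinct objects is 13!.

Final answer: 13! = 6227020800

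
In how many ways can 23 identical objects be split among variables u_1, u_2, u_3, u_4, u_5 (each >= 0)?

Stars and bars with 23 stars and 4 bars:
C(23+5-1, 5-1) = C(27,4).

Final answer: C(27,4) = 17550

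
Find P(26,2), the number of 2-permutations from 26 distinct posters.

P(26,2) = 26!/(26-2)! = 26!/24!.

Final answer: P(26,2) = 650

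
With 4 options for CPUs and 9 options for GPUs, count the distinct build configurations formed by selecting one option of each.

By the multiplication principle: 4 x 9.

Final answer: 36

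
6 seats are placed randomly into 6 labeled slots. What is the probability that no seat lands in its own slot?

D(n) = (n-1)(D(n-1) + D(n-2)), D(0)=1, D(1)=0.
Building up: D(2)=1, D(3)=2, D(4)=9, D(5)=44, D(6)=265.
Total arrangements: 6! = 720.
Probability = D(6)/6! = 53/144.

Final answer: D(6)/6! = 265/720 = 0.368056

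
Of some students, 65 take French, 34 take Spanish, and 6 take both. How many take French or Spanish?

|A union B| = |A| + |B| - |A intersect B| = 65 + 34 - 6.

Final answer: 93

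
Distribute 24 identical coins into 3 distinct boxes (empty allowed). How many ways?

Stars and bars: C(n+k-1, k-1) = C(26,2).

Final answer: C(26,2) = 325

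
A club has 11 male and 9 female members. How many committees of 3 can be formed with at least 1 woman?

Sum over valid woman counts:
C(9,1)C(11,2) = 495
C(9,2)C(11,1) = 396
C(9,3)C(11,0) = 84
Total: 495 + 396 + 84.

Final answer: 975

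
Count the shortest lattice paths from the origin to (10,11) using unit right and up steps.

Each path has 10 right steps and 11 up steps in some order (21 steps total).
Choose which 11 of the 21 steps are up: C(21,11).

Final answer: C(21,11) = 352716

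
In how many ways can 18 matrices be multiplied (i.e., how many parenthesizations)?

This is counted by the nth Catalan number C_n. Here n = 18 - 1 = 17.
Using C_0 = 1 and C_(k+1) = C_k x 2(2k+1)/(k+2), build up term by term: C_1=1, C_2=2, C_3=5, C_4=14, C_5=42, C_6=132, C_7=429, C_8=1430, C_9=4862, C_10=16796, C_11=58786, C_12=208012, C_13=742900, C_14=2674440, C_15=9694845, C_16=35357670, C_17=129644790.

Final answer: C_{17} = 129644790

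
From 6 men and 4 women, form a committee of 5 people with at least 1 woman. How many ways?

Sum over valid woman counts:
C(4,1)C(6,4) = 60
C(4,2)C(6,3) = 120
C(4,3)C(6,2) = 60
C(4,4)C(6,1) = 6
Total: 60 + 120 + 60 + 6.

Final answer: 246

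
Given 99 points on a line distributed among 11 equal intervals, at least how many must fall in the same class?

By pigeonhole with 99 objects and 11 categories: ceiling(99/11).

Final answer: 9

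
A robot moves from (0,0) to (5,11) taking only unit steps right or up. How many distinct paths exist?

Each path has 5 right steps and 11 up steps in some order (16 steps total).
Choose which 11 of the 16 steps are up: C(16,11).

Final answer: C(16,11) = 4368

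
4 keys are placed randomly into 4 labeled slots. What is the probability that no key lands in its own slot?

Use the recurrence D(n) = (n-1)(D(n-1) + D(n-2)) with D(0)=1, D(1)=0.
Building up: D(2)=1, D(3)=2, D(4)=9.
Total arrangements: 4! = 24.
Probability = D(4)/4! = 3/8.

Final answer: D(4)/4! = 9/24 = 0.375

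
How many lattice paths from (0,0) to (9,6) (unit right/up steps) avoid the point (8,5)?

Total paths to (9,6): C(15,6) = 5005.
Paths through (8,5): C(13,5) x C(2,1) = 2574.
Avoiding (8,5): 5005 - 2574.

Final answer: 2431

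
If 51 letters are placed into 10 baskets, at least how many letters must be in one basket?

By the pigeonhole principle: ceiling(51/10).

Final answer: 6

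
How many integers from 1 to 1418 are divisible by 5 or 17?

Multiples of 5: 283. Multiples of 17: 83. Of both (lcm=85): 16.
By inclusion-exclusion: 283 + 83 - 16.

Final answer: 350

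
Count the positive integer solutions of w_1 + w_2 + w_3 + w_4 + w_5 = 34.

Substitute w'_i = w_i - 1 (so w'_i >= 0). Then sum w'_i = 34 - 5 = 29.
Stars and bars: C(29+5-1, 5-1) = C(33,4).

Final answer: C(33,4) = 40920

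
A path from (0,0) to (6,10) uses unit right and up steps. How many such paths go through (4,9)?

Paths (0,0)->(4,9): C(13,9) = 715.
Paths (4,9)->(6,10): C(3,1) = 3.
By multiplication principle: 715 x 3.

Final answer: 2145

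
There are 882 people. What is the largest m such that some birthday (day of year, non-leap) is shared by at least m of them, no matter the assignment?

There are 365 possible values for birthday (day of year, non-leap). With 882 people and 365 categories, by pigeonhole: ceiling(882/365).

Final answer: 3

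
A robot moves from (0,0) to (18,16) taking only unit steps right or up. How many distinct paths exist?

Each path has 18 right steps and 16 up steps in some order (34 steps total).
Choose which 16 of the 34 steps are up: C(34,16).

Final answer: C(34,16) = 2203961430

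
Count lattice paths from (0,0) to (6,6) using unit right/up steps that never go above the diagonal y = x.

Total monotonic paths to (6,6): C(12,6) = 924.
By the reflection principle, paths that go above the diagonal number C(12,7) = 792.
Valid Dyck paths: 924 - 792.
(These counts are the Catalan numbers.)

Final answer: C_{6} = 132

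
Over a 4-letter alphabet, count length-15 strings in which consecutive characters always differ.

First character: 4 choices. Each subsequent: 3 choices (must differ from the previous one).
Total: 4 x 3^14.

Final answer: 4 x 3^{14} = 19131876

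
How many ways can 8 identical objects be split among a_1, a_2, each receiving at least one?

Substitute a'_i = a_i - 1 (so a'_i >= 0). Then sum a'_i = 8 - 2 = 6.
Stars and bars: C(6+2-1, 2-1) = C(7,1).

Final answer: C(7,1) = 7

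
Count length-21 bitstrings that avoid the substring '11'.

Let a(n) count valid strings. If the last bit is 0 the prefix is any valid string of length n-1; if it is 1 the string must end in 01 with a valid prefix of length n-2. So a(n) = a(n-1) + a(n-2), a(1)=2, a(2)=3.
Building up term by term: a(1)=2, a(2)=3, a(3)=5, a(4)=8, a(5)=13, a(6)=21, a(7)=34, a(8)=55, a(9)=89, a(10)=144, a(11)=233, a(12)=377, a(13)=610, a(14)=987, a(15)=1597, a(16)=2584, a(17)=4181, a(18)=6765, a(19)=10946, a(20)=17711, a(21)=28657.

Final answer: 28657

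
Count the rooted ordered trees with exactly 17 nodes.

This is a standard Catalan-number count: the answer is C_n. Here n = 17 - 1 = 16.
Using C_0 = 1 and C_(k+1) = C_k x 2(2k+1)/(k+2), build up term by term: C_1=1, C_2=2, C_3=5, C_4=14, C_5=42, C_6=132, C_7=429, C_8=1430, C_9=4862, C_10=16796, C_11=58786, C_12=208012, C_13=742900, C_14=2674440, C_15=9694845, C_16=35357670.

Final answer: C_{16} = 35357670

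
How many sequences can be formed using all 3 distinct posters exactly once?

The number of ways to arrange 3 distinct objects is 3!.

Final answer: 3! = 6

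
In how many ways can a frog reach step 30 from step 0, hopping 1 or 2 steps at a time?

Condition on the final move: it is a 1-step (f(n-1) ways to get there) or a 2-step (f(n-2) ways), so f(n) = f(n-1) + f(n-2), with f(1)=1, f(2)=2.
Building up term by term: f(1)=1, f(2)=2, f(3)=3, f(4)=5, f(5)=8, f(6)=13, f(7)=21, f(8)=34, f(9)=55, f(10)=89, f(11)=144, f(12)=233, f(13)=377, f(14)=610, f(15)=987, f(16)=1597, f(17)=2584, f(18)=4181, f(19)=6765, f(20)=10946, f(21)=17711, f(22)=28657, f(23)=46368, f(24)=75025, f(25)=121393, f(26)=196418, f(27)=317811, f(28)=514229, f(29)=832040, f(30)=1346269.

Final answer: 1346269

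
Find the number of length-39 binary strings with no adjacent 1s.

A valid string ends in 0 (append to any length-(n-1) valid string) or in 01 (append to any length-(n-2) valid string), so a(n) = a(n-1) + a(n-2) with a(1)=2, a(2)=3.
Building up term by term: a(1)=2, a(2)=3, a(3)=5, a(4)=8, a(5)=13, a(6)=21, a(7)=34, a(8)=55, a(9)=89, a(10)=144, a(11)=233, a(12)=377, a(13)=610, a(14)=987, a(15)=1597, a(16)=2584, a(17)=4181, a(18)=6765, a(19)=10946, a(20)=17711, a(21)=28657, a(22)=46368, a(23)=75025, a(24)=121393, a(25)=196418, a(26)=317811, a(27)=514229, a(28)=832040, a(29)=1346269, a(30)=2178309, a(31)=3524578, a(32)=5702887, a(33)=9227465, a(34)=14930352, a(35)=24157817, a(36)=39088169, a(37)=63245986, a(38)=102334155, a(39)=165580141.

Final answer: 165580141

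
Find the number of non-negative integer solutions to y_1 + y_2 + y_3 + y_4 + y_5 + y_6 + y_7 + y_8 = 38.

Stars and bars with 38 stars and 7 bars:
C(38+8-1, 8-1) = C(45,7).

Final answer: C(45,7) = 45379620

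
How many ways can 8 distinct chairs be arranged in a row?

The number of ways to arrange 8 distinct objects is 8!.

Final answer: 8! = 40320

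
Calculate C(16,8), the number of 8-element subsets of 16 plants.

C(16,8) = 16!/(8! x 8!).

Final answer: \binom{16}{8} = 12870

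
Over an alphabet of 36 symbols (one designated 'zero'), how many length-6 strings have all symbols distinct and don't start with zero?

First digit: 35 (nonzero). Second: 35 (not first). Third: 34, etc.
Total: 35 x 35 x 34 x 33 x 32 x 31.

Final answer: 1363454400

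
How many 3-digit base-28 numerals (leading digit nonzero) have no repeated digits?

The leading digit has 27 choices (anything but zero); the next has 27 (anything but the first), then 26, and so on, one fewer each time.
Total: 27 x 27 x 26.

Final answer: 18954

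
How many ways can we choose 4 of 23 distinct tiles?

C(23,4) = 23!/(4! x (23-4)!).

Final answer: C(23,4) = 8855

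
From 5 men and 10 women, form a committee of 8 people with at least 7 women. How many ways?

Sum over valid woman counts:
C(10,7)C(5,1) = 600
C(10,8)C(5,0) = 45
Total: 600 + 45.

Final answer: 645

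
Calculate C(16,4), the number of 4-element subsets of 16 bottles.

C(16,4) = 16!/(4! x (16-4)!).

Final answer: C(16,4) = 1820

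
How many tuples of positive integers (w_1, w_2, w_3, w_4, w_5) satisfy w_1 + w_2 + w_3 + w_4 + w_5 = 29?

Substitute w'_i = w_i - 1 (so w'_i >= 0). Then sum w'_i = 29 - 5 = 24.
Stars and bars: C(24+5-1, 5-1) = C(28,4).

Final answer: C(28,4) = 20475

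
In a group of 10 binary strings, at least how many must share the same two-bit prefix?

There are 4 possible values for two-bit prefix. With 10 binary strings and 4 categories, by pigeonhole: ceiling(10/4).

Final answer: 3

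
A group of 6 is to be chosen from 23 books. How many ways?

C(23,6) = 23!/(6! x (23-6)!).

Final answer: C(23,6) = 100947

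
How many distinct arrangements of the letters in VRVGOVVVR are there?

Letters (G:1, O:1, R:2, V:5). Total letters: 9.
Permutations = 9!/(5! x 2!).

Final answer: 1512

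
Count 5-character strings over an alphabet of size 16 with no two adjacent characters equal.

First character: 16 choices. Each subsequent: 15 choices (must differ from the previous one).
Total: 16 x 15^4.

Final answer: 16 x 15^{4} = 810000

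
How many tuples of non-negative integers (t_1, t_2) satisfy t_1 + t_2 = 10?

Stars and bars with 10 stars and 1 bars:
C(10+2-1, 2-1) = C(11,1).

Final answer: C(11,1) = 11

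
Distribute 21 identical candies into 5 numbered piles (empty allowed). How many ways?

Stars and bars: C(n+k-1, k-1) = C(25,4).

Final answer: C(25,4) = 12650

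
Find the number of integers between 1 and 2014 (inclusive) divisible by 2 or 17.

Multiples of 2: 1007. Multiples of 17: 118. Of both (lcm=34): 59.
By inclusion-exclusion: 1007 + 118 - 59.

Final answer: 1066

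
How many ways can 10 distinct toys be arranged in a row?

The number of ways to arrange 10 distinct objects is 10!.

Final answer: 10! = 3628800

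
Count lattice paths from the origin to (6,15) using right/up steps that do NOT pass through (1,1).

Total paths to (6,15): C(21,15) = 54264.
Paths through (1,1): C(2,1) x C(19,14) = 23256.
Avoiding (1,1): 54264 - 23256.

Final answer: 31008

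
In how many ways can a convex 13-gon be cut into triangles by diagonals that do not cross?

This is counted by the nth Catalan number C_n. Here n = 13 - 2 = 11.
C_n = (2n)!/(n!(n+1)!), so C_{11} = 22!/(11! x 12!) = C(22,11)/12 = 705432/12.

Final answer: C_{11} = 58786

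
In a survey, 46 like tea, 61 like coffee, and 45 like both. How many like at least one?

|A union B| = |A| + |B| - |A intersect B| = 46 + 61 - 45.

Final answer: 62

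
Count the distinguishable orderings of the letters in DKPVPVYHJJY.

Letters (D:1, H:1, J:2, K:1, P:2, V:2, Y:2). Total letters: 11.
Permutations = 11!/(2! x 2! x 2! x 2!).

Final answer: 2494800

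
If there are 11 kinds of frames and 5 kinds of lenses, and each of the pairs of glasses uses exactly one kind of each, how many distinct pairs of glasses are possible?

By the multiplication principle: 11 x 5.

Final answer: 55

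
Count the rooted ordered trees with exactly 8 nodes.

This is a standard Catalan-number count: the answer is C_n. Here n = 8 - 1 = 7.
C_n = (2n)!/(n!(n+1)!), so C_{7} = 14!/(7! x 8!) = C(14,7)/8 = 3432/8.

Final answer: C_{7} = 429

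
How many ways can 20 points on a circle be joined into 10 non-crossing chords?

This is a standard Catalan-number count: the answer is C_n. Here n = 20/2 = 10.
C_n = (2n)!/(n!(n+1)!), so C_{10} = 20!/(10! x 11!) = C(20,10)/11 = 184756/11.

Final answer: C_{10} = 16796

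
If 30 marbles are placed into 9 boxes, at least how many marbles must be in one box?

By the pigeonhole principle: ceiling(30/9).

Final answer: 4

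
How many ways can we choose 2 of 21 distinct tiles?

C(21,2) = 21!/(2! x (21-2)!).

Final answer: C(21,2) = 210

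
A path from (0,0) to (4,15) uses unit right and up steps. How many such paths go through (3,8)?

Paths (0,0)->(3,8): C(11,8) = 165.
Paths (3,8)->(4,15): C(8,7) = 8.
By multiplication principle: 165 x 8.

Final answer: 1320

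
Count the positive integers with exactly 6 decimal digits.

The leading digit cannot be 0 (9 options); the other 5 digits can be anything (10 options each).
Total: 9 x 10^5.

Final answer: 900000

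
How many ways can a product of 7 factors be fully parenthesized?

The structures are counted by the Catalan number C_n. Here n = 7 - 1 = 6.
C_n = C(2n,n) - C(2n,n+1), so C_{6} = C(12,6) - C(12,7) = 924 - 792.

Final answer: C_{6} = 132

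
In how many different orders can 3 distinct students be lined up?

The number of ways to arrange 3 distinct objects is 3!.

Final answer: 3! = 6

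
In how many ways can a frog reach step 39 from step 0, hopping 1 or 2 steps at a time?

Let f(n) be the number of climbs. Removing the last move (1 or 2 steps) gives f(n) = f(n-1) + f(n-2); base cases f(1)=1, f(2)=2.
Iterating the recurrence: f(1)=1, f(2)=2, f(3)=3, f(4)=5, f(5)=8, f(6)=13, f(7)=21, f(8)=34, f(9)=55, f(10)=89, f(11)=144, f(12)=233, f(13)=377, f(14)=610, f(15)=987, f(16)=1597, f(17)=2584, f(18)=4181, f(19)=6765, f(20)=10946, f(21)=17711, f(22)=28657, f(23)=46368, f(24)=75025, f(25)=121393, f(26)=196418, f(27)=317811, f(28)=514229, f(29)=832040, f(30)=1346269, f(31)=2178309, f(32)=3524578, f(33)=5702887, f(34)=9227465, f(35)=14930352, f(36)=24157817, f(37)=39088169, f(38)=63245986, f(39)=102334155.

Final answer: 102334155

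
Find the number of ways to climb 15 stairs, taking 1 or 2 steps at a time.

Let f(n) be the number of climbs. Removing the last move (1 or 2 steps) gives f(n) = f(n-1) + f(n-2); base cases f(1)=1, f(2)=2.
Building up term by term: f(1)=1, f(2)=2, f(3)=3, f(4)=5, f(5)=8, f(6)=13, f(7)=21, f(8)=34, f(9)=55, f(10)=89, f(11)=144, f(12)=233, f(13)=377, f(14)=610, f(15)=987.

Final answer: 987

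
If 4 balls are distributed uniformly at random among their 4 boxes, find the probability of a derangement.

Use the recurrence D(n) = (n-1)(D(n-1) + D(n-2)) with D(0)=1, D(1)=0.
Building up: D(2)=1, D(3)=2, D(4)=9.
Total arrangements: 4! = 24.
Probability = D(4)/4! = 3/8.

Final answer: D(4)/4! = 9/24 = 0.375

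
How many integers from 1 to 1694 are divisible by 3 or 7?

Multiples of 3: 564. Multiples of 7: 242. Of both (lcm=21): 80.
By inclusion-exclusion: 564 + 242 - 80.

Final answer: 726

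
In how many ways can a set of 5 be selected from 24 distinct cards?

C(24,5) = 24!/(5! x (24-5)!).

Final answer: C(24,5) = 42504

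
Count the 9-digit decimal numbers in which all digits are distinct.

First digit: 9 (not 0). Second: 9 (not first). Third: 8, etc.
Total: 9 x 9 x 8 x 7 x 6 x 5 x 4 x 3 x 2.

Final answer: 3265920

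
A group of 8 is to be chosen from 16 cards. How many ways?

C(16,8) = 16!/(8! x (16-8)!).

Final answer: C(16,8) = 12870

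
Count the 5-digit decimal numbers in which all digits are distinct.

First digit: 9 (not 0). Second: 9 (not first). Third: 8, etc.
Total: 9 x 9 x 8 x 7 x 6.

Final answer: 27216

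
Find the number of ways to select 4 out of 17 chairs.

C(17,4) = 17!/(4! x (17-4)!).

Final answer: C(17,4) = 2380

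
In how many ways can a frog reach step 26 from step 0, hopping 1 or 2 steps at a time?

Condition on the final move: it is a 1-step (f(n-1) ways to get there) or a 2-step (f(n-2) ways), so f(n) = f(n-1) + f(n-2), with f(1)=1, f(2)=2.
Iterating the recurrence: f(1)=1, f(2)=2, f(3)=3, f(4)=5, f(5)=8, f(6)=13, f(7)=21, f(8)=34, f(9)=55, f(10)=89, f(11)=144, f(12)=233, f(13)=377, f(14)=610, f(15)=987, f(16)=1597, f(17)=2584, f(18)=4181, f(19)=6765, f(20)=10946, f(21)=17711, f(22)=28657, f(23)=46368, f(24)=75025, f(25)=121393, f(26)=196418.

Final answer: 196418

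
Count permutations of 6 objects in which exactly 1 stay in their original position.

Choose which 1 elements are fixed: C(6,1) = 6.
Derange the remaining 5 using D(j) = (j-1)(D(j-1) + D(j-2)), D(0)=1, D(1)=0: D(2)=1, D(3)=2, D(4)=9, D(5)=44.
Total: 6 x 44.

Final answer: C(6,1) D(5) = 264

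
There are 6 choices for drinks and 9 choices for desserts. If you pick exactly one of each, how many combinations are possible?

By the multiplication principle: 6 x 9.

Final answer: 54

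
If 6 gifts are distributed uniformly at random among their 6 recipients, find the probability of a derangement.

Derangements satisfy D(n) = (n-1)(D(n-1) + D(n-2)), starting from D(0)=1, D(1)=0.
Building up: D(2)=1, D(3)=2, D(4)=9, D(5)=44, D(6)=265.
Total arrangements: 6! = 720.
Probability = D(6)/6! = 53/144.

Final answer: D(6)/6! = 265/720 = 0.368056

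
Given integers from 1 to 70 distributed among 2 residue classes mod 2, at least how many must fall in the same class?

By pigeonhole with 70 objects and 2 categories: ceiling(70/2).

Final answer: 35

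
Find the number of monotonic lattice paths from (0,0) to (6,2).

Each path has 6 right steps and 2 up steps in some order (8 steps total).
Choose which 2 of the 8 steps are up: C(8,2).

Final answer: C(8,2) = 28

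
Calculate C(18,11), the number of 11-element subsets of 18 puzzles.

C(18,11) = 18!/(11! x 7!).

Final answer: \binom{18}{11} = 31824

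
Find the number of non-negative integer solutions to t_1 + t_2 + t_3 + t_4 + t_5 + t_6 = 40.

Stars and bars with 40 stars and 5 bars:
C(40+6-1, 6-1) = C(45,5).

Final answer: C(45,5) = 1221759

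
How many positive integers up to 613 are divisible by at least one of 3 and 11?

Multiples of 3: 204. Multiples of 11: 55. Of both (lcm=33): 18.
By inclusion-exclusion: 204 + 55 - 18.

Final answer: 241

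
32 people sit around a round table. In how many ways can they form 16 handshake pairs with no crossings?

This is counted by the nth Catalan number C_n. Here n = 32/2 = 16.
C_n = (2n)!/(n!(n+1)!), so C_{16} = 32!/(16! x 17!) = C(32,16)/17 = 601080390/17.

Final answer: C_{16} = 35357670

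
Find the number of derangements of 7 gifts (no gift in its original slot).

Use the recurrence D(n) = (n-1)(D(n-1) + D(n-2)) with D(0)=1, D(1)=0.
D(2) = 1 x (0 + 1) = 1
D(3) = 2 x (1 + 0) = 2
D(4) = 3 x (2 + 1) = 9
D(5) = 4 x (9 + 2) = 44
D(6) = 5 x (44 + 9) = 265
D(7) = 6 x (D(6) + D(5)) = 6 x (265 + 44)

Final answer: D(7) = 1854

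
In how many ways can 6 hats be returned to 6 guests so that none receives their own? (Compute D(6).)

Derangements satisfy D(n) = (n-1)(D(n-1) + D(n-2)), starting from D(0)=1, D(1)=0.
D(2) = 1 x (0 + 1) = 1
D(3) = 2 x (1 + 0) = 2
D(4) = 3 x (2 + 1) = 9
D(5) = 4 x (9 + 2) = 44
D(6) = 5 x (D(5) + D(4)) = 5 x (44 + 9)

Final answer: D(6) = 265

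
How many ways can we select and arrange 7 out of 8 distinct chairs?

P(8,7) = 8!/(8-7)! = 8!/1!.

Final answer: P(8,7) = 40320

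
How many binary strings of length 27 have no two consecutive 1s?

Let a(n) count valid strings. If the last bit is 0 the prefix is any valid string of length n-1; if it is 1 the string must end in 01 with a valid prefix of length n-2. So a(n) = a(n-1) + a(n-2), a(1)=2, a(2)=3.
Iterating the recurrence: a(1)=2, a(2)=3, a(3)=5, a(4)=8, a(5)=13, a(6)=21, a(7)=34, a(8)=55, a(9)=89, a(10)=144, a(11)=233, a(12)=377, a(13)=610, a(14)=987, a(15)=1597, a(16)=2584, a(17)=4181, a(18)=6765, a(19)=10946, a(20)=17711, a(21)=28657, a(22)=46368, a(23)=75025, a(24)=121393, a(25)=196418, a(26)=317811, a(27)=514229.

Final answer: 514229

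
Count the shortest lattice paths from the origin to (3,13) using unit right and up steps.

Each path has 3 right steps and 13 up steps in some order (16 steps total).
Choose which 13 of the 16 steps are up: C(16,13).

Final answer: C(16,13) = 560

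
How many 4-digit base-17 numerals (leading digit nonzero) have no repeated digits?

The leading digit has 16 choices (anything but zero); the next has 16 (anything but the first), then 15, and so on, one fewer each time.
Total: 16 x 16 x 15 x 14.

Final answer: 53760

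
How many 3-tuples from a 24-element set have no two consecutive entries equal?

Let g(n) count such strings. g(1) = 24, and each valid string of length n-1 extends in 23 ways (any symbol but the last), so g(n) = 23 g(n-1).
Total: g(3) = 24 x 23^2.

Final answer: 24 x 23^{2} = 12696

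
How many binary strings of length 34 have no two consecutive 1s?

Classify by the final bit: ...0 gives a(n-1) strings, ...01 gives a(n-2) strings. Thus a(n) = a(n-1) + a(n-2) with a(1)=2, a(2)=3.
Building up term by term: a(1)=2, a(2)=3, a(3)=5, a(4)=8, a(5)=13, a(6)=21, a(7)=34, a(8)=55, a(9)=89, a(10)=144, a(11)=233, a(12)=377, a(13)=610, a(14)=987, a(15)=1597, a(16)=2584, a(17)=4181, a(18)=6765, a(19)=10946, a(20)=17711, a(21)=28657, a(22)=46368, a(23)=75025, a(24)=121393, a(25)=196418, a(26)=317811, a(27)=514229, a(28)=832040, a(29)=1346269, a(30)=2178309, a(31)=3524578, a(32)=5702887, a(33)=9227465, a(34)=14930352.

Final answer: 14930352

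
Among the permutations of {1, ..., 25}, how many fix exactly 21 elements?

Choose which 21 elements are fixed: C(25,21) = 12650.
Derange the remaining 4 using D(j) = (j-1)(D(j-1) + D(j-2)), D(0)=1, D(1)=0: D(2)=1, D(3)=2, D(4)=9.
Total: 12650 x 9.

Final answer: C(25,21) D(4) = 113850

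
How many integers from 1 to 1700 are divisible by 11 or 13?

Multiples of 11: 154. Multiples of 13: 130. Of both (lcm=143): 11.
By inclusion-exclusion: 154 + 130 - 11.

Final answer: 273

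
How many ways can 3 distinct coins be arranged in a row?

The number of ways to arrange 3 distinct objects is 3!.

Final answer: 3! = 6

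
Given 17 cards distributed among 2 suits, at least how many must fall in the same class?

By pigeonhole with 17 objects and 2 categories: ceiling(17/2).

Final answer: 9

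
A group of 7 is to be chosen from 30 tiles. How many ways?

C(30,7) = 30!/(7! x 23!).

Final answer: \binom{30}{7} = 2035800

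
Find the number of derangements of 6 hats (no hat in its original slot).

D(n) = (n-1)(D(n-1) + D(n-2)), D(0)=1, D(1)=0.
D(2) = 1 x (0 + 1) = 1
D(3) = 2 x (1 + 0) = 2
D(4) = 3 x (2 + 1) = 9
D(5) = 4 x (9 + 2) = 44
D(6) = 5 x (D(5) + D(4)) = 5 x (44 + 9)

Final answer: D(6) = 265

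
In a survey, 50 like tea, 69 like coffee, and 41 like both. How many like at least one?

|A union B| = |A| + |B| - |A intersect B| = 50 + 69 - 41.

Final answer: 78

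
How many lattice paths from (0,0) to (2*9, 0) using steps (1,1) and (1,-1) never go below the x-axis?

Total monotonic paths to (9,9): C(18,9) = 48620.
Reflecting each bad path at its first crossing gives a bijection with paths to (8,10): C(18,10) = 43758.
Valid Dyck paths: 48620 - 43758.
(Check: C(18,9) - C(18,10) = C(18,9)/10, the Catalan number C_{9}.)

Final answer: C_{9} = 4862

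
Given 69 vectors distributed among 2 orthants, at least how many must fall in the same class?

By pigeonhole with 69 objects and 2 categories: ceiling(69/2).

Final answer: 35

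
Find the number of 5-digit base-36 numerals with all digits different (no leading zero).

First digit: 35 (nonzero). Second: 35 (not first). Third: 34, etc.
Total: 35 x 35 x 34 x 33 x 32.

Final answer: 43982400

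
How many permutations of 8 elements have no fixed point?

Derangements satisfy D(n) = (n-1)(D(n-1) + D(n-2)), starting from D(0)=1, D(1)=0.
D(2) = 1 x (0 + 1) = 1
D(3) = 2 x (1 + 0) = 2
D(4) = 3 x (2 + 1) = 9
D(5) = 4 x (9 + 2) = 44
D(6) = 5 x (44 + 9) = 265
D(7) = 6 x (265 + 44) = 1854
D(8) = 7 x (D(7) + D(6)) = 7 x (1854 + 265)

Final answer: D(8) = 14833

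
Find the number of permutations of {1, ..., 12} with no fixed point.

Use the recurrence D(n) = (n-1)(D(n-1) + D(n-2)) with D(0)=1, D(1)=0.
D(2) = 1 x (0 + 1) = 1
D(3) = 2 x (1 + 0) = 2
D(4) = 3 x (2 + 1) = 9
D(5) = 4 x (9 + 2) = 44
D(6) = 5 x (44 + 9) = 265
D(7) = 6 x (265 + 44) = 1854
D(8) = 7 x (1854 + 265) = 14833
D(9) = 8 x (14833 + 1854) = 133496
D(10) = 9 x (133496 + 14833) = 1334961
D(11) = 10 x (1334961 + 133496) = 14684570
D(12) = 11 x (D(11) + D(10)) = 11 x (14684570 + 1334961)

Final answer: D(12) = 176214841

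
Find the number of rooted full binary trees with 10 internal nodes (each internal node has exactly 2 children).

This is counted by the nth Catalan number C_n. Here n = 10.
C_n = C(2n,n)/(n+1), so C_{10} = C(20,10)/11 = 184756/11.

Final answer: C_{10} = 16796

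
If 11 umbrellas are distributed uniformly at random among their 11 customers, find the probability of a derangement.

Use the recurrence D(n) = (n-1)(D(n-1) + D(n-2)) with D(0)=1, D(1)=0.
Building up: D(2)=1, D(3)=2, D(4)=9, D(5)=44, D(6)=265, D(7)=1854, D(8)=14833, D(9)=133496, D(10)=1334961, D(11)=14684570.
Total arrangements: 11! = 39916800.
Probability = D(11)/11! = 1468457/3991680.

Final answer: D(11)/11! = 14684570/39916800 = 0.367879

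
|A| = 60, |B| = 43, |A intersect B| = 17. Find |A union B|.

|A union B| = |A| + |B| - |A intersect B| = 60 + 43 - 17.

Final answer: 86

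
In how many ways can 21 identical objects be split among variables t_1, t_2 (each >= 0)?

Stars and bars with 21 stars and 1 bars:
C(21+2-1, 2-1) = C(22,1).

Final answer: C(22,1) = 22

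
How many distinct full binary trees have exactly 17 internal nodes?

This is counted by the nth Catalan number C_n. Here n = 17.
C_n = C(2n,n) - C(2n,n+1), so C_{17} = C(34,17) - C(34,18) = 2333606220 - 2203961430.

Final answer: C_{17} = 129644790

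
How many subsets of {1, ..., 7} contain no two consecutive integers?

Condition on whether n belongs to the subset: if not, any valid subset of {1, ..., n-1} works (a(n-1)); if so, n-1 is excluded and the rest is a valid subset of {1, ..., n-2} (a(n-2)). Hence a(n) = a(n-1) + a(n-2), a(1)=2, a(2)=3.
Building up term by term: a(1)=2, a(2)=3, a(3)=5, a(4)=8, a(5)=13, a(6)=21, a(7)=34.

Final answer: 34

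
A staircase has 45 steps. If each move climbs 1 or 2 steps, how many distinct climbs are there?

Let f(n) count the ways. The last step is size 1 or 2, so f(n) = f(n-1) + f(n-2) with f(1)=1, f(2)=2.
Iterating the recurrence: f(1)=1, f(2)=2, f(3)=3, f(4)=5, f(5)=8, f(6)=13, f(7)=21, f(8)=34, f(9)=55, f(10)=89, f(11)=144, f(12)=233, f(13)=377, f(14)=610, f(15)=987, f(16)=1597, f(17)=2584, f(18)=4181, f(19)=6765, f(20)=10946, f(21)=17711, f(22)=28657, f(23)=46368, f(24)=75025, f(25)=121393, f(26)=196418, f(27)=317811, f(28)=514229, f(29)=832040, f(30)=1346269, f(31)=2178309, f(32)=3524578, f(33)=5702887, f(34)=9227465, f(35)=14930352, f(36)=24157817, f(37)=39088169, f(38)=63245986, f(39)=102334155, f(40)=165580141, f(41)=267914296, f(42)=433494437, f(43)=701408733, f(44)=1134903170, f(45)=1836311903.

Final answer: 1836311903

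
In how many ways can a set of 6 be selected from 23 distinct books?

C(23,6) = 23!/(6! x 17!).

Final answer: \binom{23}{6} = 100947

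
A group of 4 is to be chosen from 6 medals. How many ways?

C(6,4) = 6!/(4! x (6-4)!).

Final answer: C(6,4) = 15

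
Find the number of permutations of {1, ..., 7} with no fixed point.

Use the recurrence D(n) = (n-1)(D(n-1) + D(n-2)) with D(0)=1, D(1)=0.
D(2) = 1 x (0 + 1) = 1
D(3) = 2 x (1 + 0) = 2
D(4) = 3 x (2 + 1) = 9
D(5) = 4 x (9 + 2) = 44
D(6) = 5 x (44 + 9) = 265
D(7) = 6 x (D(6) + D(5)) = 6 x (265 + 44)

Final answer: D(7) = 1854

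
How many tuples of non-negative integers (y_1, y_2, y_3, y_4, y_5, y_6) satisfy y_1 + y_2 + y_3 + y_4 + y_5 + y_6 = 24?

Stars and bars with 24 stars and 5 bars:
C(24+6-1, 6-1) = C(29,5).

Final answer: C(29,5) = 118755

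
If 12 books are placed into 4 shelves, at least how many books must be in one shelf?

By the pigeonhole principle: ceiling(12/4).

Final answer: 3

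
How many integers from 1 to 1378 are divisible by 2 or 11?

Multiples of 2: 689. Multiples of 11: 125. Of both (lcm=22): 62.
By inclusion-exclusion: 689 + 125 - 62.

Final answer: 752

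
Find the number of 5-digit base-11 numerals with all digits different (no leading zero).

The leading digit has 10 choices (anything but zero); the next has 10 (anything but the first), then 9, and so on, one fewer each time.
Total: 10 x 10 x 9 x 8 x 7.

Final answer: 50400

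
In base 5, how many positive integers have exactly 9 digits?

Leading digit: 4 options (nonzero). Other 8 digit(s): 5 options each.
Total: 4 x 5^8.

Final answer: 1562500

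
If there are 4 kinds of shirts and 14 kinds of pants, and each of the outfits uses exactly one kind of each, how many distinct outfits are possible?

By the multiplication principle: 4 x 14.

Final answer: 56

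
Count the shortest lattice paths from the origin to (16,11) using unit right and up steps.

Each path has 16 right steps and 11 up steps in some order (27 steps total).
Choose which 11 of the 27 steps are up: C(27,11).

Final answer: C(27,11) = 13037895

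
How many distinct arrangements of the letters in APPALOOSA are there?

Letters (A:3, L:1, O:2, P:2, S:1). Total letters: 9.
Permutations = 9!/(3! x 2! x 2!).

Final answer: 15120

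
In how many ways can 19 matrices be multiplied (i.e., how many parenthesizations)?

This is a standard Catalan-number count: the answer is C_n. Here n = 19 - 1 = 18.
Using C_0 = 1 and C_(k+1) = C_k x 2(2k+1)/(k+2), build up term by term: C_1=1, C_2=2, C_3=5, C_4=14, C_5=42, C_6=132, C_7=429, C_8=1430, C_9=4862, C_10=16796, C_11=58786, C_12=208012, C_13=742900, C_14=2674440, C_15=9694845, C_16=35357670, C_17=129644790, C_18=477638700.

Final answer: C_{18} = 477638700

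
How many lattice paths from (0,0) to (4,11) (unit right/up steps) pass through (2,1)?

Paths (0,0)->(2,1): C(3,1) = 3.
Paths (2,1)->(4,11): C(12,10) = 66.
By multiplication principle: 3 x 66.

Final answer: 198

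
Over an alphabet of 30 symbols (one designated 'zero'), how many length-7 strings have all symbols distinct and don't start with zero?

First digit: 29 (nonzero). Second: 29 (not first). Third: 28, etc.
Total: 29 x 29 x 28 x 27 x 26 x 25 x 24.

Final answer: 9918417600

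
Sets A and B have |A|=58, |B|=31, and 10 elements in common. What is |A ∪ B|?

|A union B| = |A| + |B| - |A intersect B| = 58 + 31 - 10.

Final answer: 79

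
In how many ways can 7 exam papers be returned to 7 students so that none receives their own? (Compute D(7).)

D(n) = (n-1)(D(n-1) + D(n-2)), D(0)=1, D(1)=0.
D(2) = 1 x (0 + 1) = 1
D(3) = 2 x (1 + 0) = 2
D(4) = 3 x (2 + 1) = 9
D(5) = 4 x (9 + 2) = 44
D(6) = 5 x (44 + 9) = 265
D(7) = 6 x (D(6) + D(5)) = 6 x (265 + 44)

Final answer: D(7) = 1854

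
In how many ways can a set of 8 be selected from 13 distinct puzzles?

C(13,8) = 13!/(8! x (13-8)!).

Final answer: C(13,8) = 1287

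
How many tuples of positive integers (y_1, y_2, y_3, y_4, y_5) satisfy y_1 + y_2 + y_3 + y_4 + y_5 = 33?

Substitute y'_i = y_i - 1 (so y'_i >= 0). Then sum y'_i = 33 - 5 = 28.
Stars and bars: C(28+5-1, 5-1) = C(32,4).

Final answer: C(32,4) = 35960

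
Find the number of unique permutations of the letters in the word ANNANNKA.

Letters (A:3, K:1, N:4). Total letters: 8.
Permutations = 8!/(4! x 3!).

Final answer: 280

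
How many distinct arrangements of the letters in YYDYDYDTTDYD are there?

Letters (D:5, T:2, Y:5). Total letters: 12.
Permutations = 12!/(5! x 5! x 2!).

Final answer: 16632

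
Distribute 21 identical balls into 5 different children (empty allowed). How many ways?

Stars and bars: C(n+k-1, k-1) = C(25,4).

Final answer: C(25,4) = 12650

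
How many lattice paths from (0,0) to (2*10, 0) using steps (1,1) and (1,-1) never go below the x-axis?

Total monotonic paths to (10,10): C(20,10) = 184756.
Reflecting each bad path at its first crossing gives a bijection with paths to (9,11): C(20,11) = 167960.
Valid Dyck paths: 184756 - 167960.
(Equivalently, C_{10} = C(20,10)/11 = 184756/11.)

Final answer: C_{10} = 16796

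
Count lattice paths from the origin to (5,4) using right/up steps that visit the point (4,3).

Paths (0,0)->(4,3): C(7,3) = 35.
Paths (4,3)->(5,4): C(2,1) = 2.
By multiplication principle: 35 x 2.

Final answer: 70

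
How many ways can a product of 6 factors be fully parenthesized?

This is a standard Catalan-number count: the answer is C_n. Here n = 6 - 1 = 5.
Using C_0 = 1 and C_(k+1) = C_k x 2(2k+1)/(k+2), build up term by term: C_1=1, C_2=2, C_3=5, C_4=14, C_5=42.

Final answer: C_{5} = 42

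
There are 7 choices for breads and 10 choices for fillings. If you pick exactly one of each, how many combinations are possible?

By the multiplication principle: 7 x 10.

Final answer: 70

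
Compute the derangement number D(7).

Use the recurrence D(n) = (n-1)(D(n-1) + D(n-2)) with D(0)=1, D(1)=0.
D(2) = 1 x (0 + 1) = 1
D(3) = 2 x (1 + 0) = 2
D(4) = 3 x (2 + 1) = 9
D(5) = 4 x (9 + 2) = 44
D(6) = 5 x (44 + 9) = 265
D(7) = 6 x (D(6) + D(5)) = 6 x (265 + 44)

Final answer: D(7) = 1854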